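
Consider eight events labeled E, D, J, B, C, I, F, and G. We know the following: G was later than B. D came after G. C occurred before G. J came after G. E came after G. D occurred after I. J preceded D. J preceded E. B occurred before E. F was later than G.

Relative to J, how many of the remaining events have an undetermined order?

Forced before J: B, C, and G; forced after J: D and E.
That leaves F and I with no forced order relative to J — 2.

2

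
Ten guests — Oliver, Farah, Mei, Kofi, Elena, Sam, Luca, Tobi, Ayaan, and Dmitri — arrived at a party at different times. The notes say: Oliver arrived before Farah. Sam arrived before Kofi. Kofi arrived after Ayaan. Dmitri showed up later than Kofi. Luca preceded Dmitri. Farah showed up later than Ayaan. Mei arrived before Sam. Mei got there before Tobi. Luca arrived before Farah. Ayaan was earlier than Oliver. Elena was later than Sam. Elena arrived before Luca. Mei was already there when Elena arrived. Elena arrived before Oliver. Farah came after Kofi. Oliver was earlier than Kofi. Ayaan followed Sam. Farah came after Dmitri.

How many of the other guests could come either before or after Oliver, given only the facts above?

Forced before Oliver: Ayaan, Elena, Mei, and Sam; forced after Oliver: Dmitri, Farah, and Kofi.
That leaves Luca and Tobi with no forced order relative to Oliver — 2.

2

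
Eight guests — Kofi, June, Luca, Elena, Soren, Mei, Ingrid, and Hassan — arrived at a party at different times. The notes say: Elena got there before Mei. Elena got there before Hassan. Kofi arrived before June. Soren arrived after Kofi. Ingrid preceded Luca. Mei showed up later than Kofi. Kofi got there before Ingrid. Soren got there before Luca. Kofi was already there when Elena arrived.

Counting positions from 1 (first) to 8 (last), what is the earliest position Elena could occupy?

Kofi must come before Elena — 1 forced predecessor.
Nothing else is forced ahead of Elena, so their earliest slot is position 1 + 1 = 2.

2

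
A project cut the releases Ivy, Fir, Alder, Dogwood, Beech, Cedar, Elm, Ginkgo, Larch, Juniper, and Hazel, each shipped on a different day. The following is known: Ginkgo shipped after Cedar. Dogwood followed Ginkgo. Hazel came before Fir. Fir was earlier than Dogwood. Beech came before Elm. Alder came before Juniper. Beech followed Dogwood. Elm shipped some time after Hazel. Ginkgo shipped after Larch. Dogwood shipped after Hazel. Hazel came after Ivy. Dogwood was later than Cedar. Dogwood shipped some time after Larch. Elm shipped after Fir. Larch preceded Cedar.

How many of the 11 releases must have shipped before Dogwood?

Directly stated before Dogwood: Cedar, Fir, Ginkgo, Hazel, and Larch.
Ivy reaches Dogwood via Ivy → Hazel → Dogwood.
That's Cedar, Fir, Ginkgo, Hazel, Ivy, and Larch — 6 in all.

6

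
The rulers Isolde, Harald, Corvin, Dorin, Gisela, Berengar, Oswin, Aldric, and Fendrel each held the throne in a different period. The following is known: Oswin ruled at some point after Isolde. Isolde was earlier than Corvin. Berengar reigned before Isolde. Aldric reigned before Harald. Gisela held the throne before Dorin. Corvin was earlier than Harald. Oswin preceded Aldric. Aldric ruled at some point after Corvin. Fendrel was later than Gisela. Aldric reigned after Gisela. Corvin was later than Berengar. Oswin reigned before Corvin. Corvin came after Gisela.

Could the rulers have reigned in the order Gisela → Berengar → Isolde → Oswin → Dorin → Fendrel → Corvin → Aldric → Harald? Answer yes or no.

yes

Check each stated constraint against the proposed order — e.g. Gisela is ahead of Corvin; Gisela is ahead of Aldric. Every pair is in the required order; nothing is violated.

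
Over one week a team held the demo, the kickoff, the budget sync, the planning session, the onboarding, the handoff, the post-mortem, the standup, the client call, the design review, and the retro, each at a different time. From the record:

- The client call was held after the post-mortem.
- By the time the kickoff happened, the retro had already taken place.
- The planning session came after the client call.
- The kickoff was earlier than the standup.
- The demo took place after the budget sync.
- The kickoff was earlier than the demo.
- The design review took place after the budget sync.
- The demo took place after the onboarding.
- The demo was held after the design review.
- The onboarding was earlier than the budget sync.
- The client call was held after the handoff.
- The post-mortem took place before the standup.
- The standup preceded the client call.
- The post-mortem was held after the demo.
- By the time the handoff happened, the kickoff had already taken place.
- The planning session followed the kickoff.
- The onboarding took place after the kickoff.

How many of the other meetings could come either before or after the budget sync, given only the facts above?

1

Forced before the budget sync: the kickoff, the onboarding, and the retro; forced after the budget sync: the client call, the demo, the design review, the planning session, the post-mortem, and the standup.
That leaves the handoff with no forced order relative to the budget sync — 1.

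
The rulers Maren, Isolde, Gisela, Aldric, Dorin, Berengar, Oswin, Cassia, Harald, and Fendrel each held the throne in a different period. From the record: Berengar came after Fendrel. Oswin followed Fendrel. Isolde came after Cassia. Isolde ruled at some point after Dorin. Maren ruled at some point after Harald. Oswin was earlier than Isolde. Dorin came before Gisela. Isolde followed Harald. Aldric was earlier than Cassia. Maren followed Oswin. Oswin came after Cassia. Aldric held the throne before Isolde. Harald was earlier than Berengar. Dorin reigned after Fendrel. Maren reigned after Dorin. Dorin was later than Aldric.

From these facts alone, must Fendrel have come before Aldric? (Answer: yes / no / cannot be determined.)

No chain of stated constraints runs from Fendrel to Aldric, and none runs from Aldric to Fendrel either.
So the relative order of Fendrel and Aldric is not fixed by the given facts.

cannot be determined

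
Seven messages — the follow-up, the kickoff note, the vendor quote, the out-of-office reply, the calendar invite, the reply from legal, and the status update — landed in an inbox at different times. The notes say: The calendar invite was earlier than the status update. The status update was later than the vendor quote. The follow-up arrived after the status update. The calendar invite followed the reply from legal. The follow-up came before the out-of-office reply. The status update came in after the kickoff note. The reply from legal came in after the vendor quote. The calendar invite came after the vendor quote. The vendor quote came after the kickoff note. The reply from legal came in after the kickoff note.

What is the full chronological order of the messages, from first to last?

the kickoff note, the vendor quote, the reply from legal, the calendar invite, the status update, the follow-up, the out-of-office reply

The constraints fix every adjacent pair, so only one ordering works:
the kickoff note → the vendor quote → the reply from legal → the calendar invite → the status update → the follow-up → the out-of-office reply.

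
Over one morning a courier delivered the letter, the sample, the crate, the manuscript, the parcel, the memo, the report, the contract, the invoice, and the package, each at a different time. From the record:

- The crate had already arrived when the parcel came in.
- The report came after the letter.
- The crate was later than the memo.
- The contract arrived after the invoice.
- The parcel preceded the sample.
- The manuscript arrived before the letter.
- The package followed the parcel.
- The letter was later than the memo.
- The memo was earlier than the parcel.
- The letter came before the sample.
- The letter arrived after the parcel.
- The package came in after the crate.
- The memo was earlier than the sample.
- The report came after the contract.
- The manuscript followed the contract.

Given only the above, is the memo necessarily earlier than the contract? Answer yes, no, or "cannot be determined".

No chain of stated constraints runs from the memo to the contract, and none runs from the contract to the memo either.
So the relative order of the memo and the contract is not fixed by the given facts.

cannot be determined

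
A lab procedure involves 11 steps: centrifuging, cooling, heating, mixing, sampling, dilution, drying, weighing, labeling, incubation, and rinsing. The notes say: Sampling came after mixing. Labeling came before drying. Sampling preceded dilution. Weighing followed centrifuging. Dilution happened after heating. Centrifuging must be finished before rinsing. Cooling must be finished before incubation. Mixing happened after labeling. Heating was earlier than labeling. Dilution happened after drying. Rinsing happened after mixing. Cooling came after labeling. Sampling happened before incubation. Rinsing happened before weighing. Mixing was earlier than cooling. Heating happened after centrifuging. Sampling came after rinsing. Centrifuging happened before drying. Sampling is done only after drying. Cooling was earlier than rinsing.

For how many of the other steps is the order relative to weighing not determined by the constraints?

4

Forced before weighing: centrifuging, cooling, heating, labeling, mixing, and rinsing.
That leaves dilution, drying, incubation, and sampling with no forced order relative to weighing — 4.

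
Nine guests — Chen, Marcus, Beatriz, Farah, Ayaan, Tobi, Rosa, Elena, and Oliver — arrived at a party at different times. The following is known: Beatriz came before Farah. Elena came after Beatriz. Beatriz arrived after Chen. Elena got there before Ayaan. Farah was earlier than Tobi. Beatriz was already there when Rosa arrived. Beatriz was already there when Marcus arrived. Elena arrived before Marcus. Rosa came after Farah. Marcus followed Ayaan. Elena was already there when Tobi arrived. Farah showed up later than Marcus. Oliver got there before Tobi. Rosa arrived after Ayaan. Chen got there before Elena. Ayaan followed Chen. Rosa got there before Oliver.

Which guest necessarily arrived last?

Every other guest has a chain of constraints placing them before Tobi, so Tobi is last.

Tobi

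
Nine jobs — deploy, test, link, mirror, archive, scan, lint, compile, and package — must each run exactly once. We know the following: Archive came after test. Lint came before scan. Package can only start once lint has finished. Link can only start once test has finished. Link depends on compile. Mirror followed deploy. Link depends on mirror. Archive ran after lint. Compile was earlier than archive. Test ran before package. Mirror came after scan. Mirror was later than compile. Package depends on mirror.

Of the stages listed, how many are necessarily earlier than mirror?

4

Directly stated before mirror: compile, deploy, and scan.
Lint reaches mirror via lint → scan → mirror.
No chain forces link (or any of the others) ahead of mirror.
That's compile, deploy, lint, and scan — 4 in all.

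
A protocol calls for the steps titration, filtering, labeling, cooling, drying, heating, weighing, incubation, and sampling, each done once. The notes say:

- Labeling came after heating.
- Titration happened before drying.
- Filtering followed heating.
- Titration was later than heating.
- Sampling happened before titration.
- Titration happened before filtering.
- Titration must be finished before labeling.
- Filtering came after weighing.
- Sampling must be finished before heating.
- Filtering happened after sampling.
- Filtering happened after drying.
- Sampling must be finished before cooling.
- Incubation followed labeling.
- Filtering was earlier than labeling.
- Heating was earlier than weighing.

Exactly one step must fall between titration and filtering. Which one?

drying

Tracing the constraints gives titration → drying → filtering, so drying sits after titration and before filtering.
No other step is forced both after titration and before filtering.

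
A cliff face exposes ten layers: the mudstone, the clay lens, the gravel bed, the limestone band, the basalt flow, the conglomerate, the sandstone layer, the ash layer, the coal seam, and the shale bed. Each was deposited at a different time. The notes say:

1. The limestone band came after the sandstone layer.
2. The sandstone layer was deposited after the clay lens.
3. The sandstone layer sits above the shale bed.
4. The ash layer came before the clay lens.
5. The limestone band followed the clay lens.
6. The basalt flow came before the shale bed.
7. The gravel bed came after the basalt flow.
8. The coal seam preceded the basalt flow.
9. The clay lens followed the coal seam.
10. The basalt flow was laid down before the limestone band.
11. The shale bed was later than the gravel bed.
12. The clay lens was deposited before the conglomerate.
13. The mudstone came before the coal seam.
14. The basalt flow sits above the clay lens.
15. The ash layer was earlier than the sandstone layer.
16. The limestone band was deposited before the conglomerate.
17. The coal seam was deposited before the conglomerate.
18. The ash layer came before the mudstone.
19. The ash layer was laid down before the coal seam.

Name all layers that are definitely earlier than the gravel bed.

Directly stated before the gravel bed: the basalt flow.
The ash layer reaches the gravel bed via the ash layer → the clay lens → the basalt flow → the gravel bed.
The clay lens reaches the gravel bed via the clay lens → the basalt flow → the gravel bed.
The coal seam reaches the gravel bed via the coal seam → the basalt flow → the gravel bed.
Likewise the mudstone reaches the gravel bed by chaining the stated constraints.
No chain forces the sandstone layer (or any of the others) ahead of the gravel bed.

the ash layer, the basalt flow, the clay lens, the coal seam, the mudstone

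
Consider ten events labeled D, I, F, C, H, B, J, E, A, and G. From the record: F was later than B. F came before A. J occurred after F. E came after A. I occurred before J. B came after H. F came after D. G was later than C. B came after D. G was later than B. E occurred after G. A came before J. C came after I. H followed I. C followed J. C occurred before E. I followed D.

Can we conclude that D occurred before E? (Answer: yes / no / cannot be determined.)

yes

Chain the constraints: D → B → G → E. Each link is directly stated, so D comes before E.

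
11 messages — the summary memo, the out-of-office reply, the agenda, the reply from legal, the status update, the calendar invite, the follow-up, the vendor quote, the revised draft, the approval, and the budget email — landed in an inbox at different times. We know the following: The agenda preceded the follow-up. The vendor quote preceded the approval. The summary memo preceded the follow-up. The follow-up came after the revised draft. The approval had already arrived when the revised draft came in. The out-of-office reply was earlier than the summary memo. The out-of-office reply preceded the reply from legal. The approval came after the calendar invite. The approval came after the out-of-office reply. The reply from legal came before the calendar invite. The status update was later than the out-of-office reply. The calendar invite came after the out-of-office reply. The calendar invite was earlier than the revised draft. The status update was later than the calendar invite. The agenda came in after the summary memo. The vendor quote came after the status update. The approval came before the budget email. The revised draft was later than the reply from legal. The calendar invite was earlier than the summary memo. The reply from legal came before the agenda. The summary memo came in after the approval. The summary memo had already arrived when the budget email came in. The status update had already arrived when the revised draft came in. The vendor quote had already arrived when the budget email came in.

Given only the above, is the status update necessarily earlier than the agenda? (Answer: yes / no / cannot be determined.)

yes

Chain the constraints: the status update → the vendor quote → the approval → the summary memo → the agenda. Each link is directly stated, so the status update comes before the agenda.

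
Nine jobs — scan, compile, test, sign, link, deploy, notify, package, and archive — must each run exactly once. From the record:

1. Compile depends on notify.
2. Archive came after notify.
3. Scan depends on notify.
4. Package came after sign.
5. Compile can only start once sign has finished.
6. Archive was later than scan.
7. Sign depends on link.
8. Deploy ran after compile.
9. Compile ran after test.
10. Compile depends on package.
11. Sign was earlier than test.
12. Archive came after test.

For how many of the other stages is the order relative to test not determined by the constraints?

Forced before test: link and sign; forced after test: archive, compile, and deploy.
That leaves notify, package, and scan with no forced order relative to test — 3.

3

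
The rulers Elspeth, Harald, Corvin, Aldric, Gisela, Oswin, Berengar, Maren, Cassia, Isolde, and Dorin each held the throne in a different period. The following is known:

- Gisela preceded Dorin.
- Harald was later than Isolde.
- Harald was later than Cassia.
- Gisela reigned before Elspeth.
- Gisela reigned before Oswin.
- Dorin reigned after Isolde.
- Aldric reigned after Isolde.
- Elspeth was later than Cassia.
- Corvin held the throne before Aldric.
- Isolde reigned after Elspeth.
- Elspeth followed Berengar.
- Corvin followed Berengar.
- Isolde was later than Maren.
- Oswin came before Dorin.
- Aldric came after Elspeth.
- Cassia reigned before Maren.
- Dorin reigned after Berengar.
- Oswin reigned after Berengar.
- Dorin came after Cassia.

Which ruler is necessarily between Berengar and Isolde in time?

Elspeth

Tracing the constraints gives Berengar → Elspeth → Isolde, so Elspeth sits after Berengar and before Isolde.
No other ruler is forced both after Berengar and before Isolde.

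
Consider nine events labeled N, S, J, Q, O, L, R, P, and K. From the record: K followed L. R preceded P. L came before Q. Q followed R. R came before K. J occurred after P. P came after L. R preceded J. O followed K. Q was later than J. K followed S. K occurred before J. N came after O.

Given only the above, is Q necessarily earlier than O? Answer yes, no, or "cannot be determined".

cannot be determined

No chain of stated constraints runs from Q to O, and none runs from O to Q either.
So the relative order of Q and O is not fixed by the given facts.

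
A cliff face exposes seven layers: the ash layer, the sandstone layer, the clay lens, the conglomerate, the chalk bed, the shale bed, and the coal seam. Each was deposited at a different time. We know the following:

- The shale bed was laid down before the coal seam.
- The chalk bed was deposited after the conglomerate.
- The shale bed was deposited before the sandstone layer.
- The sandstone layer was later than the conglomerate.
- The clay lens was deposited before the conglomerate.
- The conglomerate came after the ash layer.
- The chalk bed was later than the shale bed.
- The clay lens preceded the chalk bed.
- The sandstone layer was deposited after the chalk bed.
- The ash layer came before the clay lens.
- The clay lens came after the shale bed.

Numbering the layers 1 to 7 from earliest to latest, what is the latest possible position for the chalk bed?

6

The chalk bed must come before the sandstone layer — 1 layer forced after it.
Everything else can be placed before the chalk bed in some valid order, so the chalk bed can sit as late as position 7 − 1 = 6.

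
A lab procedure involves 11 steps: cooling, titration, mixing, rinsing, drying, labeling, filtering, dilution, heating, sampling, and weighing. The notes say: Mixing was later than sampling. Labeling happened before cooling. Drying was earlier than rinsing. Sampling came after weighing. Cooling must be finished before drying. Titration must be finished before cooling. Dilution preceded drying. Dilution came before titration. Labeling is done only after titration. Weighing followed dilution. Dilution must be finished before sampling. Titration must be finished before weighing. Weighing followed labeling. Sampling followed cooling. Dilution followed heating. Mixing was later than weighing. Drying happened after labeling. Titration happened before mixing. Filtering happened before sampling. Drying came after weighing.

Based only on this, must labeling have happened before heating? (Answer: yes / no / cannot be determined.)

Tracing the constraints gives heating → dilution → titration → labeling, so heating must come before labeling.
That means labeling cannot be before heating.

no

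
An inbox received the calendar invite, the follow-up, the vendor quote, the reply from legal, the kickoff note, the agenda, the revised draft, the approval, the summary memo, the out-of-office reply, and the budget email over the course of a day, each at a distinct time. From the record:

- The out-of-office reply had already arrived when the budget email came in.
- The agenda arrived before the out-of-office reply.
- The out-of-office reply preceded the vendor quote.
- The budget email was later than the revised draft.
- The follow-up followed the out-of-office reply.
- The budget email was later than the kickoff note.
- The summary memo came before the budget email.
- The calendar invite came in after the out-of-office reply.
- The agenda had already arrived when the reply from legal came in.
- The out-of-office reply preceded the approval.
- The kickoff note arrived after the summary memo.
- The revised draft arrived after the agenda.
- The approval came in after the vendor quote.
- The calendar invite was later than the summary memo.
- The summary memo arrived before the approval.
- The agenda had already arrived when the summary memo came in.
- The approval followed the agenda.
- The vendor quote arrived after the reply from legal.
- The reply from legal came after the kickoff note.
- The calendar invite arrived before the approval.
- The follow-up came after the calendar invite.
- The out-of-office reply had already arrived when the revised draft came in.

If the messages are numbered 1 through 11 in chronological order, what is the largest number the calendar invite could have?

9

The calendar invite must come before the approval and the follow-up — 2 messages forced after it.
Everything else can be placed before the calendar invite in some valid order, so the calendar invite can sit as late as position 11 − 2 = 9.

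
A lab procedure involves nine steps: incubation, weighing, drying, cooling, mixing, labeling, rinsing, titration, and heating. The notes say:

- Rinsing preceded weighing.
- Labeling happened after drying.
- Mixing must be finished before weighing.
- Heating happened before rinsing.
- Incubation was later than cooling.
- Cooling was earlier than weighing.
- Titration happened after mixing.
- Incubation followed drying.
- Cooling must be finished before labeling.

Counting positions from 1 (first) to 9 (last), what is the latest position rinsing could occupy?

8

Rinsing must come before weighing — 1 step forced after it.
Everything else can be placed before rinsing in some valid order, so rinsing can sit as late as position 9 − 1 = 8.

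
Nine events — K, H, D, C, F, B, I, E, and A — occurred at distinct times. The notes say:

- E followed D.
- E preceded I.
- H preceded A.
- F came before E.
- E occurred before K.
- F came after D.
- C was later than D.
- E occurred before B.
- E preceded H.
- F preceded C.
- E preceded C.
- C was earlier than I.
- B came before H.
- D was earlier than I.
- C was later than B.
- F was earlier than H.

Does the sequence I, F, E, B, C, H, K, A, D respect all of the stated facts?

The constraints require C before I, but in the proposed sequence I appears ahead of C. That one violation is enough.

no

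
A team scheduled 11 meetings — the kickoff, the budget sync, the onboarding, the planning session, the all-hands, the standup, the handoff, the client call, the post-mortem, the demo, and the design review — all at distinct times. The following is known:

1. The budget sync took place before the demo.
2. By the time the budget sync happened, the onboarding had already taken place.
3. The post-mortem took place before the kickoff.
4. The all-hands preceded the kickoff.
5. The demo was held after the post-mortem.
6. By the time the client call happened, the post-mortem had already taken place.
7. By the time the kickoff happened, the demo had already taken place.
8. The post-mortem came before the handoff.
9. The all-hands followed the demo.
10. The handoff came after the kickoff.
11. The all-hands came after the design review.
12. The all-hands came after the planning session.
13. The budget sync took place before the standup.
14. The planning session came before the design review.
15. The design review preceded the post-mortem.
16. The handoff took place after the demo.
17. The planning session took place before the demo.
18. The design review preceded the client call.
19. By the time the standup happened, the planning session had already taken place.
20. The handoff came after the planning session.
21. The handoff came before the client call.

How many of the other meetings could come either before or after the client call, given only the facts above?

1

Forced before the client call: the all-hands, the budget sync, the demo, the design review, the handoff, the kickoff, the onboarding, the planning session, and the post-mortem.
That leaves the standup with no forced order relative to the client call — 1.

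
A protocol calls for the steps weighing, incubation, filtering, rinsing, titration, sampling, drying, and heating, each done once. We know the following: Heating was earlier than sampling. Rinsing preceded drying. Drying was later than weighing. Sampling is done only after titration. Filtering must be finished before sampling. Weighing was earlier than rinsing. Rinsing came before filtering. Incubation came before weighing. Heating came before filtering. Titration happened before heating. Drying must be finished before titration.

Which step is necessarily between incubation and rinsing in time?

weighing

Tracing the constraints gives incubation → weighing → rinsing, so weighing sits after incubation and before rinsing.
No other step is forced both after incubation and before rinsing.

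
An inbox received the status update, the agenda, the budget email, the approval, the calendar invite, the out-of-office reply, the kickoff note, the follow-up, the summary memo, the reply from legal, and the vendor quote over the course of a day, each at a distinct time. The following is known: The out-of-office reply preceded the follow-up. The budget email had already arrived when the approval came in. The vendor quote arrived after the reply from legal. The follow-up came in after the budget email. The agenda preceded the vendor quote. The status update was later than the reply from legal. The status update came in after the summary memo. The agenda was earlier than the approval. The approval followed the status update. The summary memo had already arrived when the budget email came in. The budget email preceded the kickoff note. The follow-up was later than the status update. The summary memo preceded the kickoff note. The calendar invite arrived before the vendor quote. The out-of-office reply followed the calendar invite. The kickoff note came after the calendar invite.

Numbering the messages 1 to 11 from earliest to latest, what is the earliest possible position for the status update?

3

The reply from legal and the summary memo must both come before the status update — 2 forced predecessors.
Nothing else is forced ahead of the status update, so its earliest slot is position 2 + 1 = 3.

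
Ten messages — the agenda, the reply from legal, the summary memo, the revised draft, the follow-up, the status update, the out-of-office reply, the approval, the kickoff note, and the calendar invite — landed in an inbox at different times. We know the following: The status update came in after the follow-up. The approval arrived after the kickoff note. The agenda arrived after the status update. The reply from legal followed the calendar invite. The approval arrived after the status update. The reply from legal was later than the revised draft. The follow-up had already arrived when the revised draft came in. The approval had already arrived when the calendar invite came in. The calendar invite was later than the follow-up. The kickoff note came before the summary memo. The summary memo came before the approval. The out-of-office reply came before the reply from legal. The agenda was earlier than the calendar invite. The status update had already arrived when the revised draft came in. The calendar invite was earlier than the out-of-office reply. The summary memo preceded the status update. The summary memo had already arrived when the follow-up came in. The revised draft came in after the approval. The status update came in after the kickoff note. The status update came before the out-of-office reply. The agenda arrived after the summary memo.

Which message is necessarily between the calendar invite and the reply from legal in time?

the out-of-office reply

Tracing the constraints gives the calendar invite → the out-of-office reply → the reply from legal, so the out-of-office reply sits after the calendar invite and before the reply from legal.
No other message is forced both after the calendar invite and before the reply from legal.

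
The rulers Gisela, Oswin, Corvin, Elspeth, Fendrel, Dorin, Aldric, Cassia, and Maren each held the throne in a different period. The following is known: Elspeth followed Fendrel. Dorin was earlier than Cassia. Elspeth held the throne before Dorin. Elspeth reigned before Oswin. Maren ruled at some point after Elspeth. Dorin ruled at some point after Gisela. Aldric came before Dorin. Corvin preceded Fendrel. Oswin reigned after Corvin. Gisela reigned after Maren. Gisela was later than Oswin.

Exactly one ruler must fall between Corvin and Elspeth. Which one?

Tracing the constraints gives Corvin → Fendrel → Elspeth, so Fendrel sits after Corvin and before Elspeth.
No other ruler is forced both after Corvin and before Elspeth.

Fendrel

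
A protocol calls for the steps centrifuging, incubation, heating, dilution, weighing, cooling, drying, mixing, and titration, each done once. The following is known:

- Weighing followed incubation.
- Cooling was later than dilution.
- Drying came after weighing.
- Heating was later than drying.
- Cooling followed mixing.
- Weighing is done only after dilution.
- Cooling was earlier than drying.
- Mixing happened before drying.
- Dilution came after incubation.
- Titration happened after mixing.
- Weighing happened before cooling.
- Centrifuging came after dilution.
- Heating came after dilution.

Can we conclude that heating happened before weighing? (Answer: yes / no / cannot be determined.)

no

Tracing the constraints gives weighing → drying → heating, so weighing must come before heating.
That means heating cannot be before weighing.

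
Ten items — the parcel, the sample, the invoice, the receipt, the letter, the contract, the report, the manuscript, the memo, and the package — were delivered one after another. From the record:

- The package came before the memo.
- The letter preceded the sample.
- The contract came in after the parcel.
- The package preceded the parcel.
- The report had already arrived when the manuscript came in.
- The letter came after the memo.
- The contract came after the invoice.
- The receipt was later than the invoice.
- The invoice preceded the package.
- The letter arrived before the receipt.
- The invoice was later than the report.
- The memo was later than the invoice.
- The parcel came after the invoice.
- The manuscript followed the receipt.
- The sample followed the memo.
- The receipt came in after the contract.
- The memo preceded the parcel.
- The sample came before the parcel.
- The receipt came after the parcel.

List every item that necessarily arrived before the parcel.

the invoice, the letter, the memo, the package, the report, the sample

Directly stated before the parcel: the invoice, the memo, the package, and the sample.
The letter reaches the parcel via the letter → the sample → the parcel.
The report reaches the parcel via the report → the invoice → the parcel.
No chain forces the manuscript (or any of the others) ahead of the parcel.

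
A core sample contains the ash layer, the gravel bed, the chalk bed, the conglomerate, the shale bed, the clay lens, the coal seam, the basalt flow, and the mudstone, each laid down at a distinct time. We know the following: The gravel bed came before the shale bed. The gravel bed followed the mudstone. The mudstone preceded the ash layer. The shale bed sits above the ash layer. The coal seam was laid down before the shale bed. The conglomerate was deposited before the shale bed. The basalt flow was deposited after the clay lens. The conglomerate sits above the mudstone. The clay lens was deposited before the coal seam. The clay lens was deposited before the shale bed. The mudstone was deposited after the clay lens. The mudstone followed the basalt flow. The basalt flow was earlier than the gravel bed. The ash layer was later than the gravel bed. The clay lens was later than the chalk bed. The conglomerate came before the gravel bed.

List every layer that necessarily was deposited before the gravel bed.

the basalt flow, the chalk bed, the clay lens, the conglomerate, the mudstone

Directly stated before the gravel bed: the basalt flow, the conglomerate, and the mudstone.
The chalk bed reaches the gravel bed via the chalk bed → the clay lens → the basalt flow → the gravel bed.
The clay lens reaches the gravel bed via the clay lens → the basalt flow → the gravel bed.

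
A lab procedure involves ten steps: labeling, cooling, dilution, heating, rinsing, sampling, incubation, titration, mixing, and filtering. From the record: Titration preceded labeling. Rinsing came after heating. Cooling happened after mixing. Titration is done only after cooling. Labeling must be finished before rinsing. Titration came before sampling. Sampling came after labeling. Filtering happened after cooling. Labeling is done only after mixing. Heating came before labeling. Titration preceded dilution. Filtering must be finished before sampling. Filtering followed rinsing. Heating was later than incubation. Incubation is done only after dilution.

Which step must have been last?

Every other step has a chain of constraints placing it before sampling, so sampling is last.

sampling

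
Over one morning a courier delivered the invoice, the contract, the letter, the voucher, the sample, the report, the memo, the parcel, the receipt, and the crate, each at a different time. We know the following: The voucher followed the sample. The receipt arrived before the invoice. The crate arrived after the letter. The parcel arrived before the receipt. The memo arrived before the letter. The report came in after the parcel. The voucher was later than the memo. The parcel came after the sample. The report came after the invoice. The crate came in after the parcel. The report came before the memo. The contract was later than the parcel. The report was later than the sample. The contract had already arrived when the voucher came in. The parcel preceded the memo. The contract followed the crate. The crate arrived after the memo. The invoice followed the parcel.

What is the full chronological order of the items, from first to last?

The constraints fix every adjacent pair, so only one ordering works:
the sample → the parcel → the receipt → the invoice → the report → the memo → the letter → the crate → the contract → the voucher.

the sample, the parcel, the receipt, the invoice, the report, the memo, the letter, the crate, the contract, the voucher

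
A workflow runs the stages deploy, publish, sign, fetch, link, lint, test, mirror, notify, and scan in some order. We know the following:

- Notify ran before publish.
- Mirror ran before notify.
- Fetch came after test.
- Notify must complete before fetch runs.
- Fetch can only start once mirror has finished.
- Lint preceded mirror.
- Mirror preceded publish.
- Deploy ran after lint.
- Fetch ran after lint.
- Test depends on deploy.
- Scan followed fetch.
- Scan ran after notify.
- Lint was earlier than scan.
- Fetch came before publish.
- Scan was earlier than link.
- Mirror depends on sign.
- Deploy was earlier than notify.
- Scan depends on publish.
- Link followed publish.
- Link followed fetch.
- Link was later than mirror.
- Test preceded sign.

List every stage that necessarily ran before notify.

Directly stated before notify: deploy and mirror.
Lint reaches notify via lint → deploy → notify.
Sign reaches notify via sign → mirror → notify.
Test reaches notify via test → sign → mirror → notify.
No chain forces publish (or any of the others) ahead of notify.

deploy, lint, mirror, sign, test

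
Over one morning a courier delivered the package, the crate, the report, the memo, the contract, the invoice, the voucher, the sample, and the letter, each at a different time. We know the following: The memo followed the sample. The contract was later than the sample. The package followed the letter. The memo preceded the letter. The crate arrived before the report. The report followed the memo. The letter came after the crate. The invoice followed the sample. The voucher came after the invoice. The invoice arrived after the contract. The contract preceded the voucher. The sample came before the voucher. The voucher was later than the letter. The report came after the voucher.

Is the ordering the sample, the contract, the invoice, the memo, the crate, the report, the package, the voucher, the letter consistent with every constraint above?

The constraints require the voucher before the report, but in the proposed sequence the report appears ahead of the voucher. That one violation is enough.

no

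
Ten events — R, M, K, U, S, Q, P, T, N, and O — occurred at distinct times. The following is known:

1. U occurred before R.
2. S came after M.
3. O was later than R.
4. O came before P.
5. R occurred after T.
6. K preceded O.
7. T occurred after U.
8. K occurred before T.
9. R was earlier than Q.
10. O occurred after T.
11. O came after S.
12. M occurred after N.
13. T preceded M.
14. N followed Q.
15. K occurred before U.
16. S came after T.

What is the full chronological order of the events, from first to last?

K, U, T, R, Q, N, M, S, O, P

The constraints fix every adjacent pair, so only one ordering works:
K → U → T → R → Q → N → M → S → O → P.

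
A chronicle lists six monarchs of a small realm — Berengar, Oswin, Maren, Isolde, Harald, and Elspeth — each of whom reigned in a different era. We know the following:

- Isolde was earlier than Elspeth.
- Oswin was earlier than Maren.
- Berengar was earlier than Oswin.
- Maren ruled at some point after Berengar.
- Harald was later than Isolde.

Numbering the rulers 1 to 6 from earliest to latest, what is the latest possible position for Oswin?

5

Oswin must come before Maren — 1 ruler forced after them.
Everything else can be placed before Oswin in some valid order, so Oswin can sit as late as position 6 − 1 = 5.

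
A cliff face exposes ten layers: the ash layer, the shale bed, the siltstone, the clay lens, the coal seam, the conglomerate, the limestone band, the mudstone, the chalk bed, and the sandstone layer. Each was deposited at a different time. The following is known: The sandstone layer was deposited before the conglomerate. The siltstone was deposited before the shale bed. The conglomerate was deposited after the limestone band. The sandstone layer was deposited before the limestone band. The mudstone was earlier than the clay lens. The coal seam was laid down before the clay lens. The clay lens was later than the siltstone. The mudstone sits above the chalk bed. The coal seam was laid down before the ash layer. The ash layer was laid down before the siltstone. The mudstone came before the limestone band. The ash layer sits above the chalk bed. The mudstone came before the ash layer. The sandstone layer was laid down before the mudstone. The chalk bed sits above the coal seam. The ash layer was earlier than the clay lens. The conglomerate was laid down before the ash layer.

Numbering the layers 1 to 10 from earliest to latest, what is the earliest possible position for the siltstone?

The ash layer, the chalk bed, the coal seam, the conglomerate, the limestone band, the mudstone, and the sandstone layer must all come before the siltstone — 7 forced predecessors.
Nothing else is forced ahead of the siltstone, so its earliest slot is position 7 + 1 = 8.

8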